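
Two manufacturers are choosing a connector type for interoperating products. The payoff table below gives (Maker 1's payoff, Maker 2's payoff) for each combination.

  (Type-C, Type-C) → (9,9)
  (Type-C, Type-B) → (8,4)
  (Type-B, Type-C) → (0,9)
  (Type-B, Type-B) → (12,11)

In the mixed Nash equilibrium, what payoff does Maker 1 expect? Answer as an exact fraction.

108/13

Maker 2 mixes with probability q on Type-C, chosen so Maker 1 is indifferent: 9q + 8(1−q) = 0q + 12(1−q) gives q = 4/13.
Maker 1's expected payoff (from either row, since indifferent) is 9·4/13 + 8·9/13 = 108/13.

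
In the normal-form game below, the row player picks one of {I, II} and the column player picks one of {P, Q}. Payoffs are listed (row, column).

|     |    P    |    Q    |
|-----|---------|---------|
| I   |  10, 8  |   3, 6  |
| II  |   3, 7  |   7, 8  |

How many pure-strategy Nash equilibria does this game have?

(I, P): the row player gets 10 (best alternative 3); the column player gets 8 (best alternative 6). Neither deviates — NE.
(II, Q): the row player gets 7 (best alternative 3); the column player gets 8 (best alternative 7). Neither deviates — NE.
(I, Q) is not a NE: the row player would switch to II (7 > 3).
No other cell survives both best-response checks, so there are 2 pure NE.

2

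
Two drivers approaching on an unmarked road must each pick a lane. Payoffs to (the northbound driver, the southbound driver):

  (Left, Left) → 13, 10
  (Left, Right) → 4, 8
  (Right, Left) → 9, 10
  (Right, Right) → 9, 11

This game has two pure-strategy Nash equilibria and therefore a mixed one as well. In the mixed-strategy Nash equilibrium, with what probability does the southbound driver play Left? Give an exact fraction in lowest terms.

The southbound driver's mix q on Left must make the northbound driver indifferent between Left and Right.
The northbound driver's payoff from Left: 13q + 4(1−q). From Right: 9q + 9(1−q).
Set equal: 4q = 5(1−q) → q = 5/9.

5/9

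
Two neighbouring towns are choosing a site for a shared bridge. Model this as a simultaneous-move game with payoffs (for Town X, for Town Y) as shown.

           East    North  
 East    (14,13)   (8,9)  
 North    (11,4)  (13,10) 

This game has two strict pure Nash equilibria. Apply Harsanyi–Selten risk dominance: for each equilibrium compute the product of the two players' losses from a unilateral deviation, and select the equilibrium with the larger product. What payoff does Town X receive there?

13

At both East: Town X loses 14 − 11 = 3 by deviating; Town Y loses 13 − 9 = 4. Product = 3·4 = 12.
At both North: Town X loses 13 − 8 = 5 by deviating; Town Y loses 10 − 4 = 6. Product = 5·6 = 30.
30 > 12, so both North is risk-dominant. Town X's payoff there is 13.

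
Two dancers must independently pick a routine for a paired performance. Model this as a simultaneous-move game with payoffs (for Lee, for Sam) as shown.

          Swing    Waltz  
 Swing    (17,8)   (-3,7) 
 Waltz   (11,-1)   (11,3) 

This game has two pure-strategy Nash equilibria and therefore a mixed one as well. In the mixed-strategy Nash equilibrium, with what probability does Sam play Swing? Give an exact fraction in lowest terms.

Sam's mix q on Swing must make Lee indifferent between Swing and Waltz.
Lee's payoff from Swing: 17q + (-3)(1−q). From Waltz: 11q + 11(1−q).
Set equal: 6q = 14(1−q) → q = 14/20 = 7/10.

7/10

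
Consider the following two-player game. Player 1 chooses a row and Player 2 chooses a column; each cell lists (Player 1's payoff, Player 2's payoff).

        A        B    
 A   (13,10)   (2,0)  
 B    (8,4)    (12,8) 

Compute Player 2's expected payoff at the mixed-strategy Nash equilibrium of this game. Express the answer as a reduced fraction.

Player 1 mixes with probability p on A, chosen so Player 2 is indifferent: 10p + 4(1−p) = 0p + 8(1−p) gives p = 2/7.
Player 2's expected payoff is 10·2/7 + 4·5/7 = 40/7.

40/7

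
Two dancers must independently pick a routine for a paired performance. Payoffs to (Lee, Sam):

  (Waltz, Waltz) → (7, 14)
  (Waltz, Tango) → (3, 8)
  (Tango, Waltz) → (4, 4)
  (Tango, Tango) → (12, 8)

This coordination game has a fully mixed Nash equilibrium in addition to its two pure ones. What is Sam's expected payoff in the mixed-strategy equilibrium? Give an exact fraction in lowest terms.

Lee mixes with probability p on Waltz, chosen so Sam is indifferent: 14p + 4(1−p) = 8p + 8(1−p) gives p = 2/5.
Sam's expected payoff is 14·2/5 + 4·3/5 = 8.

8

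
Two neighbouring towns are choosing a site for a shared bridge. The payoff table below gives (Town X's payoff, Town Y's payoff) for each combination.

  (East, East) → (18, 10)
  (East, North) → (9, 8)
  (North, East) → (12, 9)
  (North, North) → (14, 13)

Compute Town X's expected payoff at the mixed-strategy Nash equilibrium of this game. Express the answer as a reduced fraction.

Town Y mixes with probability q on East, chosen so Town X is indifferent: 18q + 9(1−q) = 12q + 14(1−q) gives q = 5/11.
Town X's expected payoff (from either row, since indifferent) is 18·5/11 + 9·6/11 = 144/11.

144/11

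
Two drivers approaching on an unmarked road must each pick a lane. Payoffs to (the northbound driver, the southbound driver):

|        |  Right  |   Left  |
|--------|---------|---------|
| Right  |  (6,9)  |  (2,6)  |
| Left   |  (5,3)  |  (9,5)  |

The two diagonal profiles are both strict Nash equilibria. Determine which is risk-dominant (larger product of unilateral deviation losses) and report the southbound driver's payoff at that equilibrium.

5

At both Right: the northbound driver loses 6 − 5 = 1 by deviating; the southbound driver loses 9 − 6 = 3. Product = 1·3 = 3.
At both Left: the northbound driver loses 9 − 2 = 7 by deviating; the southbound driver loses 5 − 3 = 2. Product = 7·2 = 14.
14 > 3, so both Left is risk-dominant. The southbound driver's payoff there is 5.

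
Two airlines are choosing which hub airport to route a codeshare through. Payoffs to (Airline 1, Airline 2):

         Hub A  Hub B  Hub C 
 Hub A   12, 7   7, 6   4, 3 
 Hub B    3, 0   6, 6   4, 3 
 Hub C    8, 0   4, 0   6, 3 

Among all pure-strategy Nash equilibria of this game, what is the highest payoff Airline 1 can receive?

Both Hub A is a pure NE (Airline 1: 12 ≥ 8; Airline 2: 7 ≥ 6). Airline 1 gets 12.
Both Hub C is a pure NE (Airline 1: 6 ≥ 4; Airline 2: 3 ≥ 0). Airline 1 gets 6.
Every other cell has a profitable deviation for at least one player. Highest of {12, 6} is 12.

12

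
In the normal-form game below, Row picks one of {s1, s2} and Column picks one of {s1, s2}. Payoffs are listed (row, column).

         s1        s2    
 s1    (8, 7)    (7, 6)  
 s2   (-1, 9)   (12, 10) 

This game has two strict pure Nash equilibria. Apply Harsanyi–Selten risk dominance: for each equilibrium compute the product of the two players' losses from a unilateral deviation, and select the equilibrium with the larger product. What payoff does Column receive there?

At both s1: Row loses 8 − (-1) = 9 by deviating; Column loses 7 − 6 = 1. Product = 9·1 = 9.
At both s2: Row loses 12 − 7 = 5 by deviating; Column loses 10 − 9 = 1. Product = 5·1 = 5.
9 > 5, so both s1 is risk-dominant. Column's payoff there is 7.

7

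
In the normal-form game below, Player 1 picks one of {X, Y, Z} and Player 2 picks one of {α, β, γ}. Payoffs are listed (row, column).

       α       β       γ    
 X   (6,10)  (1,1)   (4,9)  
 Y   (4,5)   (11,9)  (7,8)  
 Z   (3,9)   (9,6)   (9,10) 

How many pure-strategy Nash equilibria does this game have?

3

(X, α): Player 1 gets 6 (best alternative 4); Player 2 gets 10 (best alternative 9). Neither deviates — NE.
(Y, β): Player 1 gets 11 (best alternative 9); Player 2 gets 9 (best alternative 8). Neither deviates — NE.
(Z, γ): Player 1 gets 9 (best alternative 7); Player 2 gets 10 (best alternative 9). Neither deviates — NE.
(Z, α) is not a NE: Player 1 would switch to X (6 > 3).
No other cell survives both best-response checks, so there are 3 pure NE.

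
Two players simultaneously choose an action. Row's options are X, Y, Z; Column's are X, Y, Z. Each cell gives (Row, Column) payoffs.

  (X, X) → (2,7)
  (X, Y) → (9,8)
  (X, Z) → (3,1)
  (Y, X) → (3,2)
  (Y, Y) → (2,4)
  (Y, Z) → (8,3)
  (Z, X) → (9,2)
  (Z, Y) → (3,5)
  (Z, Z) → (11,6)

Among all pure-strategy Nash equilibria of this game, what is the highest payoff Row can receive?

(X, Y) is a pure NE (Row: 9 ≥ 3; Column: 8 ≥ 7). Row gets 9.
Both Z is a pure NE (Row: 11 ≥ 8; Column: 6 ≥ 5). Row gets 11.
Every other cell has a profitable deviation for at least one player. Highest of {9, 11} is 11.

11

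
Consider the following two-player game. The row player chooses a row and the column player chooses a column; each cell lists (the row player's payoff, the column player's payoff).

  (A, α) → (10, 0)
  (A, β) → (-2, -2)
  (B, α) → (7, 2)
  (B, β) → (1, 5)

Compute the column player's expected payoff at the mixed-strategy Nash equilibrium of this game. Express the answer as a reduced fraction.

The row player mixes with probability p on A, chosen so the column player is indifferent: 0p + 2(1−p) = (-2)p + 5(1−p) gives p = 3/5.
The column player's expected payoff is 0·3/5 + 2·2/5 = 4/5.

4/5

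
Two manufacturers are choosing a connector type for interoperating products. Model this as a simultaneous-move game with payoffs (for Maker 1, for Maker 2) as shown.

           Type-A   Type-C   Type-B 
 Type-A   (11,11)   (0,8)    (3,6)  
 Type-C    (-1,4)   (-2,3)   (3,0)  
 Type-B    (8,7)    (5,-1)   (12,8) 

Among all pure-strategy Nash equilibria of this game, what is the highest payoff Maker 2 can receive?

11

Both Type-A is a pure NE (Maker 1: 11 ≥ 8; Maker 2: 11 ≥ 8). Maker 2 gets 11.
Both Type-B is a pure NE (Maker 1: 12 ≥ 3; Maker 2: 8 ≥ 7). Maker 2 gets 8.
Every other cell has a profitable deviation for at least one player. Highest of {11, 8} is 11.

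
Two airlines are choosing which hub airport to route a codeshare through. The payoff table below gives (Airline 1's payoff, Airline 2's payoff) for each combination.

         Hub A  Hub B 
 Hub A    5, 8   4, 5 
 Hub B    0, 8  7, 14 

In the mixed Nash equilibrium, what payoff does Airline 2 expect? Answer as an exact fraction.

Airline 1 mixes with probability p on Hub A, chosen so Airline 2 is indifferent: 8p + 8(1−p) = 5p + 14(1−p) gives p = 2/3.
Airline 2's expected payoff is 8·2/3 + 8·1/3 = 8.

8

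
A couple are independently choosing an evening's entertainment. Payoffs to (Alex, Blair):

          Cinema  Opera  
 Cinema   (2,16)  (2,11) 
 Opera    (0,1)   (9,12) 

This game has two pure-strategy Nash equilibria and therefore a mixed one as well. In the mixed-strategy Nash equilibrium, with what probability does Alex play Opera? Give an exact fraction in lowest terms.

Alex's mix p on Cinema must make Blair indifferent between Cinema and Opera.
Blair's payoff from Cinema: 16p + 1(1−p). From Opera: 11p + 12(1−p).
Set equal: 5p = 11(1−p) → p = 11/16.
Probability on Opera is 1 − 11/16 = 5/16.

5/16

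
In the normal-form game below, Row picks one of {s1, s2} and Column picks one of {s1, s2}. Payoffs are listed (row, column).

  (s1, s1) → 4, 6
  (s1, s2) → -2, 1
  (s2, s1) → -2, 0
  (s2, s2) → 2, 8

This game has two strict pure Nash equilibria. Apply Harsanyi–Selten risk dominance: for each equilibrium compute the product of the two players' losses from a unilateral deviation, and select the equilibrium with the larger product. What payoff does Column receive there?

8

At both s1: Row loses 4 − (-2) = 6 by deviating; Column loses 6 − 1 = 5. Product = 6·5 = 30.
At both s2: Row loses 2 − (-2) = 4 by deviating; Column loses 8 − 0 = 8. Product = 4·8 = 32.
32 > 30, so both s2 is risk-dominant. Column's payoff there is 8.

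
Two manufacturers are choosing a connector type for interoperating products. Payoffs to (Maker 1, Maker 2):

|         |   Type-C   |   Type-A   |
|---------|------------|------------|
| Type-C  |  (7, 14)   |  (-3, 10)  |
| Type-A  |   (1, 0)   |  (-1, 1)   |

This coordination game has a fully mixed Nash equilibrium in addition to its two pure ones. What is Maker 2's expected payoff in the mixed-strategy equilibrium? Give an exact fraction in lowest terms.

14/5

Maker 1 mixes with probability p on Type-C, chosen so Maker 2 is indifferent: 14p + 0(1−p) = 10p + 1(1−p) gives p = 1/5.
Maker 2's expected payoff is 14·1/5 + 0·4/5 = 14/5.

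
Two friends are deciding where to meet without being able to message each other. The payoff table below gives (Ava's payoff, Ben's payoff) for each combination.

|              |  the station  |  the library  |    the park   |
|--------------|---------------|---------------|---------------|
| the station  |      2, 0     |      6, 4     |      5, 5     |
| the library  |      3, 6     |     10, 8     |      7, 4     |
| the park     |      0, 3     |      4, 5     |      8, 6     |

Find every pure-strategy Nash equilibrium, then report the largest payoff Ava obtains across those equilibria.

Both the library is a pure NE (Ava: 10 ≥ 6; Ben: 8 ≥ 6). Ava gets 10.
Both the park is a pure NE (Ava: 8 ≥ 7; Ben: 6 ≥ 5). Ava gets 8.
Every other cell has a profitable deviation for at least one player. Highest of {10, 8} is 10.

10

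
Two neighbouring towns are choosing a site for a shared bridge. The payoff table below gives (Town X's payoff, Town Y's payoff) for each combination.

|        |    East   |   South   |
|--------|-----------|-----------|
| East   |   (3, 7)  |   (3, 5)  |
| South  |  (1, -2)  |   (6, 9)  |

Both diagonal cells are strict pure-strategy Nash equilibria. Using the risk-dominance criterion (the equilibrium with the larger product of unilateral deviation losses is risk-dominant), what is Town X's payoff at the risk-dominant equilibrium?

At both East: Town X loses 3 − 1 = 2 by deviating; Town Y loses 7 − 5 = 2. Product = 2·2 = 4.
At both South: Town X loses 6 − 3 = 3 by deviating; Town Y loses 9 − (-2) = 11. Product = 3·11 = 33.
33 > 4, so both South is risk-dominant. Town X's payoff there is 6.

6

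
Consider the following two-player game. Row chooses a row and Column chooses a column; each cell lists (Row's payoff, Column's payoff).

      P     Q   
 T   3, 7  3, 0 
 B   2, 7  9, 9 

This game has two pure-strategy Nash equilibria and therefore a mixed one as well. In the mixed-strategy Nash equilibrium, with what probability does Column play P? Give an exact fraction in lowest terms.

6/7

Column's mix q on P must make Row indifferent between T and B.
Row's payoff from T: 3q + 3(1−q). From B: 2q + 9(1−q).
Set equal: 1q = 6(1−q) → q = 6/7.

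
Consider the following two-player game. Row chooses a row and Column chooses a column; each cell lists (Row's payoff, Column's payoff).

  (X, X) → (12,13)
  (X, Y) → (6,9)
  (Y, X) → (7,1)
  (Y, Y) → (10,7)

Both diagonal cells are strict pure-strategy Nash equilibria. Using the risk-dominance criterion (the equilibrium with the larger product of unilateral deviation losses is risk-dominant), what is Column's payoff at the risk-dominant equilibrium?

At both X: Row loses 12 − 7 = 5 by deviating; Column loses 13 − 9 = 4. Product = 5·4 = 20.
At both Y: Row loses 10 − 6 = 4 by deviating; Column loses 7 − 1 = 6. Product = 4·6 = 24.
24 > 20, so both Y is risk-dominant. Column's payoff there is 7.

7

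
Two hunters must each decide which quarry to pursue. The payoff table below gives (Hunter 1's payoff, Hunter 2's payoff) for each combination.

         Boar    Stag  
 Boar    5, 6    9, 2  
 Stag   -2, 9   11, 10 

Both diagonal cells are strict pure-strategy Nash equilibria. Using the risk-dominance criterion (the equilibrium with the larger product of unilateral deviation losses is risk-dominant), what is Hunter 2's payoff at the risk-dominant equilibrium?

At both Boar: Hunter 1 loses 5 − (-2) = 7 by deviating; Hunter 2 loses 6 − 2 = 4. Product = 7·4 = 28.
At both Stag: Hunter 1 loses 11 − 9 = 2 by deviating; Hunter 2 loses 10 − 9 = 1. Product = 2·1 = 2.
28 > 2, so both Boar is risk-dominant. Hunter 2's payoff there is 6.

6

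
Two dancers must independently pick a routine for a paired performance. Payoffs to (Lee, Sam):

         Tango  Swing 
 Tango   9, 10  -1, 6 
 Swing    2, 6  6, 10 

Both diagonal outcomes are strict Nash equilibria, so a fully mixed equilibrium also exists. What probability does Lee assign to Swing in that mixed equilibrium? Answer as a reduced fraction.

1/2

Lee's mix p on Tango must make Sam indifferent between Tango and Swing.
Sam's payoff from Tango: 10p + 6(1−p). From Swing: 6p + 10(1−p).
Set equal: 4p = 4(1−p) → p = 4/8 = 1/2.
Probability on Swing is 1 − 1/2 = 1/2.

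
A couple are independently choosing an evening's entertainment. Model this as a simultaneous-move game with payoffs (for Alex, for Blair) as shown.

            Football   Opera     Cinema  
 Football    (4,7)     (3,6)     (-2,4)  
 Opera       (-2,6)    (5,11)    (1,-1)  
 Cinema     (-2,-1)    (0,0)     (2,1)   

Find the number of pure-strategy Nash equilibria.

Both Football: Alex gets 4 (best alternative -2); Blair gets 7 (best alternative 6). Neither deviates — NE.
Both Opera: Alex gets 5 (best alternative 3); Blair gets 11 (best alternative 6). Neither deviates — NE.
Both Cinema: Alex gets 2 (best alternative 1); Blair gets 1 (best alternative 0). Neither deviates — NE.
(Opera, Cinema) is not a NE: Alex would switch to Cinema (2 > 1).
No other cell survives both best-response checks, so there are 3 pure NE.

3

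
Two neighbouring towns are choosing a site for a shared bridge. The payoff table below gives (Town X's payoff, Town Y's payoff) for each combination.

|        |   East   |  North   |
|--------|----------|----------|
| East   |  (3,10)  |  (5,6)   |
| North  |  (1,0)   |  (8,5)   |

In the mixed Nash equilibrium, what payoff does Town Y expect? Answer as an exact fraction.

Town X mixes with probability p on East, chosen so Town Y is indifferent: 10p + 0(1−p) = 6p + 5(1−p) gives p = 5/9.
Town Y's expected payoff is 10·5/9 + 0·4/9 = 50/9.

50/9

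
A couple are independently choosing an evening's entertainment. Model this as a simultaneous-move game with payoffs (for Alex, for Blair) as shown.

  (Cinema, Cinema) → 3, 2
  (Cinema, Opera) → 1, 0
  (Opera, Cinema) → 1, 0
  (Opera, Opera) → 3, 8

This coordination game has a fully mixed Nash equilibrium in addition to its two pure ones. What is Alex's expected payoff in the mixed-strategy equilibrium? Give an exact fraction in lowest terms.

2

Blair mixes with probability q on Cinema, chosen so Alex is indifferent: 3q + 1(1−q) = 1q + 3(1−q) gives q = 1/2.
Alex's expected payoff (from either row, since indifferent) is 3·1/2 + 1·1/2 = 2.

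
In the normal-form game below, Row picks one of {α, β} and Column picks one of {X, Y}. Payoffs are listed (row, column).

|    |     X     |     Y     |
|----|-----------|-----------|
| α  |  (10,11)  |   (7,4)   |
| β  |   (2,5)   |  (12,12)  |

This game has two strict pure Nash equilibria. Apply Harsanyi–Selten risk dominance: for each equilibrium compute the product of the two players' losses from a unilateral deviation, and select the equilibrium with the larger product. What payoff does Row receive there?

10

At (α, X): Row loses 10 − 2 = 8 by deviating; Column loses 11 − 4 = 7. Product = 8·7 = 56.
At (β, Y): Row loses 12 − 7 = 5 by deviating; Column loses 12 − 5 = 7. Product = 5·7 = 35.
56 > 35, so (α, X) is risk-dominant. Row's payoff there is 10.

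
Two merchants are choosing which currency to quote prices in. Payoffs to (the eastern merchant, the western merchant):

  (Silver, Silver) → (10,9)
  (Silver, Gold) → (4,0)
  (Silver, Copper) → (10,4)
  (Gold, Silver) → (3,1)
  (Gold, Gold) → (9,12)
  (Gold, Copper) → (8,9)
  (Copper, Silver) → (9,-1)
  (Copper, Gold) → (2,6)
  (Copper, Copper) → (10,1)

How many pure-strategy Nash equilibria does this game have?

Both Silver: the eastern merchant gets 10 (best alternative 9); the western merchant gets 9 (best alternative 4). Neither deviates — NE.
Both Gold: the eastern merchant gets 9 (best alternative 4); the western merchant gets 12 (best alternative 9). Neither deviates — NE.
Both Copper is not a NE: the western merchant would switch to Gold (6 > 1).
No other cell survives both best-response checks, so there are 2 pure NE.

2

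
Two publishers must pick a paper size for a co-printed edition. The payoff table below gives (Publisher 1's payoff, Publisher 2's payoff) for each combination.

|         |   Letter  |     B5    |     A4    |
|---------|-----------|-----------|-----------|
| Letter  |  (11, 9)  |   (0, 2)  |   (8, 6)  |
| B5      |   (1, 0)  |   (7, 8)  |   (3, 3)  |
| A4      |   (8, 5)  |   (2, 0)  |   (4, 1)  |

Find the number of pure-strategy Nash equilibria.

Both Letter: Publisher 1 gets 11 (best alternative 8); Publisher 2 gets 9 (best alternative 6). Neither deviates — NE.
Both B5: Publisher 1 gets 7 (best alternative 2); Publisher 2 gets 8 (best alternative 3). Neither deviates — NE.
Both A4 is not a NE: Publisher 1 would switch to Letter (8 > 4).
No other cell survives both best-response checks, so there are 2 pure NE.

2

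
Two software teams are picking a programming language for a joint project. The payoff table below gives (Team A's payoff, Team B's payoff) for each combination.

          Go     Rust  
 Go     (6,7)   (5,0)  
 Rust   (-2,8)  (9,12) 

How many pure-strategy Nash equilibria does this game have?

2

Both Go: Team A gets 6 (best alternative -2); Team B gets 7 (best alternative 0). Neither deviates — NE.
Both Rust: Team A gets 9 (best alternative 5); Team B gets 12 (best alternative 8). Neither deviates — NE.
(Go, Rust) is not a NE: Team A would switch to Rust (9 > 5).
No other cell survives both best-response checks, so there are 2 pure NE.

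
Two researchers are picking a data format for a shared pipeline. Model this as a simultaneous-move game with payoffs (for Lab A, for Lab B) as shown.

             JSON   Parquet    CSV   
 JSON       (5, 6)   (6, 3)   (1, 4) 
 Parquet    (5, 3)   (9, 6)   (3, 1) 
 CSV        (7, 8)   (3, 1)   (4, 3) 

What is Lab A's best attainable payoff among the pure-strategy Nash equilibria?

Both Parquet is a pure NE (Lab A: 9 ≥ 6; Lab B: 6 ≥ 3). Lab A gets 9.
(CSV, JSON) is a pure NE (Lab A: 7 ≥ 5; Lab B: 8 ≥ 3). Lab A gets 7.
Every other cell has a profitable deviation for at least one player. Highest of {9, 7} is 9.

9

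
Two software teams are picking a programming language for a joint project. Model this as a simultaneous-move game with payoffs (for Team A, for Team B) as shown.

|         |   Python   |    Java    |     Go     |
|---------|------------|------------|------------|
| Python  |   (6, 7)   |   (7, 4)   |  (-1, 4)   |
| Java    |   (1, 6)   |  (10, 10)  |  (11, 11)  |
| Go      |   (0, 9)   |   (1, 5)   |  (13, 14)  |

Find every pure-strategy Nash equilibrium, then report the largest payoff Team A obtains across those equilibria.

Both Python is a pure NE (Team A: 6 ≥ 1; Team B: 7 ≥ 4). Team A gets 6.
Both Go is a pure NE (Team A: 13 ≥ 11; Team B: 14 ≥ 9). Team A gets 13.
Every other cell has a profitable deviation for at least one player. Highest of {6, 13} is 13.

13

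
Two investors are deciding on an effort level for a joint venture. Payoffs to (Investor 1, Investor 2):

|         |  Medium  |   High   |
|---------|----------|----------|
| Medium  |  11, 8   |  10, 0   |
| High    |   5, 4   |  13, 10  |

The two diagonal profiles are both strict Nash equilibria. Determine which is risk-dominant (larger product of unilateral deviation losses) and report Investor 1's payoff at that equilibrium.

11

At both Medium: Investor 1 loses 11 − 5 = 6 by deviating; Investor 2 loses 8 − 0 = 8. Product = 6·8 = 48.
At both High: Investor 1 loses 13 − 10 = 3 by deviating; Investor 2 loses 10 − 4 = 6. Product = 3·6 = 18.
48 > 18, so both Medium is risk-dominant. Investor 1's payoff there is 11.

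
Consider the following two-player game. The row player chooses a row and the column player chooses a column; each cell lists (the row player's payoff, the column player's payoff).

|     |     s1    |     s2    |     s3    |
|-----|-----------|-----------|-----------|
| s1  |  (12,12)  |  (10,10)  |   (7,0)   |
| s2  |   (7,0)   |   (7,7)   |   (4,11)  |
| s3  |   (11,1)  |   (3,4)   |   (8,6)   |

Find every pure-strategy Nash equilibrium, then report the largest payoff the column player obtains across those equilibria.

Both s1 is a pure NE (the row player: 12 ≥ 11; the column player: 12 ≥ 10). The column player gets 12.
Both s3 is a pure NE (the row player: 8 ≥ 7; the column player: 6 ≥ 4). The column player gets 6.
Every other cell has a profitable deviation for at least one player. Highest of {12, 6} is 12.

12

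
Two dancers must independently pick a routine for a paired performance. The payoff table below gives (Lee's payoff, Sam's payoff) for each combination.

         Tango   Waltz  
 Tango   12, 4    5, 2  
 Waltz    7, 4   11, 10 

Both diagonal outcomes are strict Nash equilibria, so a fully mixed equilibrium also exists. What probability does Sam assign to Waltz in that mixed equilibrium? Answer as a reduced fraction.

Sam's mix q on Tango must make Lee indifferent between Tango and Waltz.
Lee's payoff from Tango: 12q + 5(1−q). From Waltz: 7q + 11(1−q).
Set equal: 5q = 6(1−q) → q = 6/11.
Probability on Waltz is 1 − 6/11 = 5/11.

5/11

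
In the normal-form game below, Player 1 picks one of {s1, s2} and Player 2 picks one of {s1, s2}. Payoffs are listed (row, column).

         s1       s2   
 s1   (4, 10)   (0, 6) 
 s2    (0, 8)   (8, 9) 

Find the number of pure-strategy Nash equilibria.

2

Both s1: Player 1 gets 4 (best alternative 0); Player 2 gets 10 (best alternative 6). Neither deviates — NE.
Both s2: Player 1 gets 8 (best alternative 0); Player 2 gets 9 (best alternative 8). Neither deviates — NE.
(s2, s1) is not a NE: Player 1 would switch to s1 (4 > 0).
No other cell survives both best-response checks, so there are 2 pure NE.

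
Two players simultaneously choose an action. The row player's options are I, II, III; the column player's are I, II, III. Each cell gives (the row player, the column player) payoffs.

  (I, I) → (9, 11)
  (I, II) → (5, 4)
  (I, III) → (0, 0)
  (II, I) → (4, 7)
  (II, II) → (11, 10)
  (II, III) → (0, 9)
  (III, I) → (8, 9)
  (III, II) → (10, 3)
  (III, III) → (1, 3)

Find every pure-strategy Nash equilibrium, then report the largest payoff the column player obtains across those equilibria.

Both I is a pure NE (the row player: 9 ≥ 8; the column player: 11 ≥ 4). The column player gets 11.
Both II is a pure NE (the row player: 11 ≥ 10; the column player: 10 ≥ 9). The column player gets 10.
Every other cell has a profitable deviation for at least one player. Highest of {11, 10} is 11.

11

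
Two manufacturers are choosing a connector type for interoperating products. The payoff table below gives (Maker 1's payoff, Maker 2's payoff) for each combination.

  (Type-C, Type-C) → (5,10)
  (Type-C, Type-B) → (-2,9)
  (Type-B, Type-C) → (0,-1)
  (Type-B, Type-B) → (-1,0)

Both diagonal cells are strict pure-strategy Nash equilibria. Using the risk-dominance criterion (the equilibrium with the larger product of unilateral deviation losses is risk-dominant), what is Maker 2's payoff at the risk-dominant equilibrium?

10

At both Type-C: Maker 1 loses 5 − 0 = 5 by deviating; Maker 2 loses 10 − 9 = 1. Product = 5·1 = 5.
At both Type-B: Maker 1 loses -1 − (-2) = 1 by deviating; Maker 2 loses 0 − (-1) = 1. Product = 1·1 = 1.
5 > 1, so both Type-C is risk-dominant. Maker 2's payoff there is 10.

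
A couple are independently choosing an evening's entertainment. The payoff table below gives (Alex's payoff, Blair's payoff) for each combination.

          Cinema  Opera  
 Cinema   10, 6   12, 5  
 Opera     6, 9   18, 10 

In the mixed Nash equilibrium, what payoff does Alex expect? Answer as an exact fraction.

54/5

Blair mixes with probability q on Cinema, chosen so Alex is indifferent: 10q + 12(1−q) = 6q + 18(1−q) gives q = 3/5.
Alex's expected payoff (from either row, since indifferent) is 10·3/5 + 12·2/5 = 54/5.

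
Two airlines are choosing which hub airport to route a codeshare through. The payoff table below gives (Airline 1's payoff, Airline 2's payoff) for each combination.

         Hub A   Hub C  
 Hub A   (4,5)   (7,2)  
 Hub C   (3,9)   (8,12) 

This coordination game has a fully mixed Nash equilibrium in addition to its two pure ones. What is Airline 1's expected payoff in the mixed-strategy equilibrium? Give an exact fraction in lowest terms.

Airline 2 mixes with probability q on Hub A, chosen so Airline 1 is indifferent: 4q + 7(1−q) = 3q + 8(1−q) gives q = 1/2.
Airline 1's expected payoff (from either row, since indifferent) is 4·1/2 + 7·1/2 = 11/2.

11/2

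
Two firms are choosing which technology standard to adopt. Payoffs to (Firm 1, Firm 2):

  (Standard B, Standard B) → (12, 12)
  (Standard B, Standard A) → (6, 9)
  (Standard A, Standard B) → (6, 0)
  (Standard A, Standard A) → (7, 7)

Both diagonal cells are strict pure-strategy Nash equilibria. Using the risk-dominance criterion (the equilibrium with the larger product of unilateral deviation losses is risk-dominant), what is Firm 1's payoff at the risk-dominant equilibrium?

At both Standard B: Firm 1 loses 12 − 6 = 6 by deviating; Firm 2 loses 12 − 9 = 3. Product = 6·3 = 18.
At both Standard A: Firm 1 loses 7 − 6 = 1 by deviating; Firm 2 loses 7 − 0 = 7. Product = 1·7 = 7.
18 > 7, so both Standard B is risk-dominant. Firm 1's payoff there is 12.

12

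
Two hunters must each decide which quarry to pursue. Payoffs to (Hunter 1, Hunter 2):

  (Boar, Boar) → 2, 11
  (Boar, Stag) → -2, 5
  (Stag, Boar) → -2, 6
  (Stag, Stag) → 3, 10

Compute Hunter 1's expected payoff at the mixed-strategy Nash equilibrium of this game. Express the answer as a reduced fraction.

Hunter 2 mixes with probability q on Boar, chosen so Hunter 1 is indifferent: 2q + (-2)(1−q) = (-2)q + 3(1−q) gives q = 5/9.
Hunter 1's expected payoff (from either row, since indifferent) is 2·5/9 + (-2)·4/9 = 2/9.

2/9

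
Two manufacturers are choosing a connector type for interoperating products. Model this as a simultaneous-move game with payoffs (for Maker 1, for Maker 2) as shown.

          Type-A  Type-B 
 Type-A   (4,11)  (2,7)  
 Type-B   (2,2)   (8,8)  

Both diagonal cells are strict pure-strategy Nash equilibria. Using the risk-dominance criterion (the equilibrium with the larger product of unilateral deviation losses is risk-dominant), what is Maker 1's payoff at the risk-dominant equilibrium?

8

At both Type-A: Maker 1 loses 4 − 2 = 2 by deviating; Maker 2 loses 11 − 7 = 4. Product = 2·4 = 8.
At both Type-B: Maker 1 loses 8 − 2 = 6 by deviating; Maker 2 loses 8 − 2 = 6. Product = 6·6 = 36.
36 > 8, so both Type-B is risk-dominant. Maker 1's payoff there is 8.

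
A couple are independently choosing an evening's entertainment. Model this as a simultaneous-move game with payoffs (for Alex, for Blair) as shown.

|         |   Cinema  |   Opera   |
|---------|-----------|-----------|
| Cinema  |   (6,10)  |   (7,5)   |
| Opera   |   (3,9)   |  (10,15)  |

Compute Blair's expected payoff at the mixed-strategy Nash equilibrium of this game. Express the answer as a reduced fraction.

105/11

Alex mixes with probability p on Cinema, chosen so Blair is indifferent: 10p + 9(1−p) = 5p + 15(1−p) gives p = 6/11.
Blair's expected payoff is 10·6/11 + 9·5/11 = 105/11.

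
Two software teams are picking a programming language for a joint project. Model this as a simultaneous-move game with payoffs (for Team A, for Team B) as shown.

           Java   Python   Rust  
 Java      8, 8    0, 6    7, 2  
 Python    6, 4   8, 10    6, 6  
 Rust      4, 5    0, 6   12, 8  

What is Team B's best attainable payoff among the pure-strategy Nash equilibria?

10

Both Java is a pure NE (Team A: 8 ≥ 6; Team B: 8 ≥ 6). Team B gets 8.
Both Python is a pure NE (Team A: 8 ≥ 0; Team B: 10 ≥ 6). Team B gets 10.
Both Rust is a pure NE (Team A: 12 ≥ 7; Team B: 8 ≥ 6). Team B gets 8.
Every other cell has a profitable deviation for at least one player. Highest of {8, 10, 8} is 10.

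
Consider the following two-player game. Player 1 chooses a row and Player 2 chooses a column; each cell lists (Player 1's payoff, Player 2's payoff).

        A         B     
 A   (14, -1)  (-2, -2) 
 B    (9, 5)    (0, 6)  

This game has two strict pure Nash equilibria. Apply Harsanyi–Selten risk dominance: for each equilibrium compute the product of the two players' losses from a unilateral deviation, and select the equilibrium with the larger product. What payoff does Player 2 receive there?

-1

At both A: Player 1 loses 14 − 9 = 5 by deviating; Player 2 loses -1 − (-2) = 1. Product = 5·1 = 5.
At both B: Player 1 loses 0 − (-2) = 2 by deviating; Player 2 loses 6 − 5 = 1. Product = 2·1 = 2.
5 > 2, so both A is risk-dominant. Player 2's payoff there is -1.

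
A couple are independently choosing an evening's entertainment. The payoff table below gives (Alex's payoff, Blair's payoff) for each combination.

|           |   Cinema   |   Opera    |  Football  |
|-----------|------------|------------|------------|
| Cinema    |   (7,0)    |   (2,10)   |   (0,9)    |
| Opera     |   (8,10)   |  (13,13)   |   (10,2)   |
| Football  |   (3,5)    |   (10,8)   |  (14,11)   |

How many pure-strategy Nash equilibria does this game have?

Both Opera: Alex gets 13 (best alternative 10); Blair gets 13 (best alternative 10). Neither deviates — NE.
Both Football: Alex gets 14 (best alternative 10); Blair gets 11 (best alternative 8). Neither deviates — NE.
Both Cinema is not a NE: Alex would switch to Opera (8 > 7).
No other cell survives both best-response checks, so there are 2 pure NE.

2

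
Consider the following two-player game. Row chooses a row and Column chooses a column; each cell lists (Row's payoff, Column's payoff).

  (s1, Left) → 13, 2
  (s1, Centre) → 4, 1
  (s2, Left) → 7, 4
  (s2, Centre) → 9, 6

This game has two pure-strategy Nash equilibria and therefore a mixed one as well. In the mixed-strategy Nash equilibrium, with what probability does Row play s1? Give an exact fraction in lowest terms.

2/3

Row's mix p on s1 must make Column indifferent between Left and Centre.
Column's payoff from Left: 2p + 4(1−p). From Centre: 1p + 6(1−p).
Set equal: 1p = 2(1−p) → p = 2/3.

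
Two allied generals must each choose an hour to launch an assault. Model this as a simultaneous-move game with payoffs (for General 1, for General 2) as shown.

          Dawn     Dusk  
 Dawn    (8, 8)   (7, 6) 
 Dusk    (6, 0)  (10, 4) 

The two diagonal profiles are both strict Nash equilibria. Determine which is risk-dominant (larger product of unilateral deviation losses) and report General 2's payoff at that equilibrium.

At both Dawn: General 1 loses 8 − 6 = 2 by deviating; General 2 loses 8 − 6 = 2. Product = 2·2 = 4.
At both Dusk: General 1 loses 10 − 7 = 3 by deviating; General 2 loses 4 − 0 = 4. Product = 3·4 = 12.
12 > 4, so both Dusk is risk-dominant. General 2's payoff there is 4.

4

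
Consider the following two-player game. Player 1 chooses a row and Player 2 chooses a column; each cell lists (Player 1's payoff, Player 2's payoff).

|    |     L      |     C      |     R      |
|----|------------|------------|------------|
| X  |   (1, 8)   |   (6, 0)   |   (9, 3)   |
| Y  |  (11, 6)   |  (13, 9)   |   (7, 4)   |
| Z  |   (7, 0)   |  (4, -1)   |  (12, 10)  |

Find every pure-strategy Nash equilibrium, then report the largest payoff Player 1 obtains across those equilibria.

(Y, C) is a pure NE (Player 1: 13 ≥ 6; Player 2: 9 ≥ 6). Player 1 gets 13.
(Z, R) is a pure NE (Player 1: 12 ≥ 9; Player 2: 10 ≥ 0). Player 1 gets 12.
Every other cell has a profitable deviation for at least one player. Highest of {13, 12} is 13.

13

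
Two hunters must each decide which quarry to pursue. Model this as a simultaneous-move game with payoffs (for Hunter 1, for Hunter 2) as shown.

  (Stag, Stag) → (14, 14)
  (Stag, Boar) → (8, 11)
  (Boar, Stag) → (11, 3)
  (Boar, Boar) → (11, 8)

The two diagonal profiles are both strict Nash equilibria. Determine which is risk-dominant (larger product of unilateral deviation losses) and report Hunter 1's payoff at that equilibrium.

At both Stag: Hunter 1 loses 14 − 11 = 3 by deviating; Hunter 2 loses 14 − 11 = 3. Product = 3·3 = 9.
At both Boar: Hunter 1 loses 11 − 8 = 3 by deviating; Hunter 2 loses 8 − 3 = 5. Product = 3·5 = 15.
15 > 9, so both Boar is risk-dominant. Hunter 1's payoff there is 11.

11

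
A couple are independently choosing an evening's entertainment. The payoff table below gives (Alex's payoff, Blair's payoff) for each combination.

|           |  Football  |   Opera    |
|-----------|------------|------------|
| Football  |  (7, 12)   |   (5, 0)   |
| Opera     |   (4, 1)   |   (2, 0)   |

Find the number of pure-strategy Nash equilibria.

Both Football: Alex gets 7 (best alternative 4); Blair gets 12 (best alternative 0). Neither deviates — NE.
Both Opera is not a NE: Alex would switch to Football (5 > 2).
No other cell survives both best-response checks, so there is 1 pure NE.

1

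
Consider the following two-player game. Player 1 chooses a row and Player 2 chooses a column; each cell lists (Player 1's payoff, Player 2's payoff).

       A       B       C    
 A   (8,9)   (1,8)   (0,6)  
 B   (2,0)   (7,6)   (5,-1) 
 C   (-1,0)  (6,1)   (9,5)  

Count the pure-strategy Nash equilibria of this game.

Both A: Player 1 gets 8 (best alternative 2); Player 2 gets 9 (best alternative 8). Neither deviates — NE.
Both B: Player 1 gets 7 (best alternative 6); Player 2 gets 6 (best alternative 0). Neither deviates — NE.
Both C: Player 1 gets 9 (best alternative 5); Player 2 gets 5 (best alternative 1). Neither deviates — NE.
(C, B) is not a NE: Player 1 would switch to B (7 > 6).
No other cell survives both best-response checks, so there are 3 pure NE.

3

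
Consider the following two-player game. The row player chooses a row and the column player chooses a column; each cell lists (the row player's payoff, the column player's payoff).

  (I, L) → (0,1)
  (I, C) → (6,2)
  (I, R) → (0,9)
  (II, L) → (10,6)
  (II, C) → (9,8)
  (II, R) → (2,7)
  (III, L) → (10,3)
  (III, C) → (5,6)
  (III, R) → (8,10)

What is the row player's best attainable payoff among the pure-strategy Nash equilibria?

(II, C) is a pure NE (the row player: 9 ≥ 6; the column player: 8 ≥ 7). The row player gets 9.
(III, R) is a pure NE (the row player: 8 ≥ 2; the column player: 10 ≥ 6). The row player gets 8.
Every other cell has a profitable deviation for at least one player. Highest of {9, 8} is 9.

9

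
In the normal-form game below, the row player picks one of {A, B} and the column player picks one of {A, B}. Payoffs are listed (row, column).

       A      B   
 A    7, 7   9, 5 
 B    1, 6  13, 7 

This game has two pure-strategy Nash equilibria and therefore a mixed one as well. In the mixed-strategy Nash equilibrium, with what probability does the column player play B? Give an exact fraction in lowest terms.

The column player's mix q on A must make the row player indifferent between A and B.
The row player's payoff from A: 7q + 9(1−q). From B: 1q + 13(1−q).
Set equal: 6q = 4(1−q) → q = 4/10 = 2/5.
Probability on B is 1 − 2/5 = 3/5.

3/5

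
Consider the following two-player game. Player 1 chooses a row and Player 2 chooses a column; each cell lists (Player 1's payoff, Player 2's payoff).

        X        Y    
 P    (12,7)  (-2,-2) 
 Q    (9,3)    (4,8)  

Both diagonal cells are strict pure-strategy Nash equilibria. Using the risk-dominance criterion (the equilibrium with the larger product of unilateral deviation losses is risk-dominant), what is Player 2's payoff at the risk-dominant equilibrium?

At (P, X): Player 1 loses 12 − 9 = 3 by deviating; Player 2 loses 7 − (-2) = 9. Product = 3·9 = 27.
At (Q, Y): Player 1 loses 4 − (-2) = 6 by deviating; Player 2 loses 8 − 3 = 5. Product = 6·5 = 30.
30 > 27, so (Q, Y) is risk-dominant. Player 2's payoff there is 8.

8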